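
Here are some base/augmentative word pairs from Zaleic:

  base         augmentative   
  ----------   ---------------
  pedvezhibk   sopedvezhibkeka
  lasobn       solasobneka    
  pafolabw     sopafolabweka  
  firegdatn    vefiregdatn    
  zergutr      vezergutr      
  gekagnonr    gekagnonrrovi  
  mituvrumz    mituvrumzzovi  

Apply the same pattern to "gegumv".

"gegumv" has second-to-last letter 'm'. The one such stem in the data (mituvrumz → mituvrumzzovi) doubles the final consonant and adds -ovi (as does gekagnonr), so the same rule applies.
So gegumv → gegumvvovi.

gegumvvovi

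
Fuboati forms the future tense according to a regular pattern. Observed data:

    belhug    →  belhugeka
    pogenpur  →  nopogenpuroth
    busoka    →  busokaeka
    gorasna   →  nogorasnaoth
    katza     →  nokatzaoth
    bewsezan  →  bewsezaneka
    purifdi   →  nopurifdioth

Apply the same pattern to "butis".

busoka and gorasna both end in -a yet inflect differently (busokaeka, nogorasnaoth), so the final letter is not what conditions the rule; the first letter is.
"butis" begins with b-. The stems beginning with b- (belhug → belhugeka, bewsezan → bewsezaneka, busoka → busokaeka) add -eka.
So butis → butiseka.

butiseka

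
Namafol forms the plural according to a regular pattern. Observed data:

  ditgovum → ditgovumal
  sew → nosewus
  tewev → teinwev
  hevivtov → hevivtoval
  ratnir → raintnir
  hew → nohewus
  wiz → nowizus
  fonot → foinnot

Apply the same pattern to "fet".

"fet" has 1 vowel. The stems with 1 vowel (sew → nosewus, hew → nohewus, wiz → nowizus) add no- … -us around the stem.
The other patterns: stems with 2 vowels insert -in- after the first vowel; stems with 3 vowels add -al.
So fet → nofetus.

nofetus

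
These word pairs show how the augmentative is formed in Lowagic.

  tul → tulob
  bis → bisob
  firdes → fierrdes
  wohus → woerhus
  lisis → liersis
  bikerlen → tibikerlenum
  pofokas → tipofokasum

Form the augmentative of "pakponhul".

bis and firdes both end in -s yet inflect differently (bisob, fierrdes), so the final letter is not what conditions the rule; the number of vowels is.
"pakponhul" has 3 vowels. The stems with 3 vowels (bikerlen → tibikerlenum, pofokas → tipofokasum) add ti- … -um around the stem.
The other patterns: stems with 1 vowel add -ob; stems with 2 vowels insert -er- after the first vowel.
So pakponhul → tipakponhulum.

tipakponhulum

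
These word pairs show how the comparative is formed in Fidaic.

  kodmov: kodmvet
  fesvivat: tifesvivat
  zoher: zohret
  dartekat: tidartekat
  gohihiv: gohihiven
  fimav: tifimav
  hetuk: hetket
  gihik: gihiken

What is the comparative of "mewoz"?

"mewoz" has last vowel 'o'. The one such stem in the data (kodmov → kodmvet) deletes the last vowel and adds -et (as do zoher, hetuk), so the same rule applies.
So mewoz → mewzet.

mewzet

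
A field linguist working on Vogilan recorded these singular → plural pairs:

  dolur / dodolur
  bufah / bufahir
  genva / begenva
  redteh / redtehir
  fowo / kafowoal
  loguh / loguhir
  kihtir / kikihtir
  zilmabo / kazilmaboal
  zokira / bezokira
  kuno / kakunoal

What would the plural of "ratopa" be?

beratopa

loguh and dolur both have last vowel 'u' yet inflect differently (loguhir, dodolur), so the last vowel is not what conditions the rule; the final letter is.
"ratopa" ends in -a. The stems ending in -a (zokira → bezokira, genva → begenva) add the prefix be-.
The other patterns: stems ending in -o add ka- … -al around the stem; stems ending in -h add -ir; stems ending in -r repeat the first consonant+vowel as a prefix.
So ratopa → beratopa.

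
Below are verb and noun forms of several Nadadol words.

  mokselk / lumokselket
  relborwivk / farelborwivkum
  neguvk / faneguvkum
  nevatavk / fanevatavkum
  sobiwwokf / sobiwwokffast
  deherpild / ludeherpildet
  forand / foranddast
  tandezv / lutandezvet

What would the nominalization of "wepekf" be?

mokselk and relborwivk both end in -k yet inflect differently (lumokselket, farelborwivkum), so the final letter is not what conditions the rule; the second-to-last letter is.
"wepekf" has second-to-last letter 'k'. The one such stem in the data (sobiwwokf → sobiwwokffast) doubles the final consonant and adds -ast (as does forand), so the same rule applies.
The other patterns: stems whose second-to-last letter is 'l' or 'z' add lu- … -et around the stem; stems whose second-to-last letter is 'v' add fa- … -um around the stem.
So wepekf → wepekffast.

wepekffast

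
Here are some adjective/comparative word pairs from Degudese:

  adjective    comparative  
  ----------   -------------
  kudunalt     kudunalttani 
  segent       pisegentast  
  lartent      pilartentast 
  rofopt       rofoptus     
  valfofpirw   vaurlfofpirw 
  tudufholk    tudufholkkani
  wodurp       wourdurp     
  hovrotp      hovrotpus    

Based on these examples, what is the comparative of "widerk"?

"widerk" has second-to-last letter 'r'. The stems whose second-to-last letter is 'r' (wodurp → wourdurp, valfofpirw → vaurlfofpirw) insert -ur- after the first vowel.
The other patterns: stems whose second-to-last letter is 'l' double the final consonant and add -ani; stems whose second-to-last letter is 'n' add pi- … -ast around the stem; stems whose second-to-last letter is 'p' or 't' add -us.
So widerk → wiurderk.

wiurderk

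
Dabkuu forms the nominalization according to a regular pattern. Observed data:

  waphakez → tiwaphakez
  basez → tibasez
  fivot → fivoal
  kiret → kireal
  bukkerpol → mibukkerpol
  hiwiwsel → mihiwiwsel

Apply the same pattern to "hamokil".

waphakez and kiret both have last vowel 'e' yet inflect differently (tiwaphakez, kireal), so the last vowel is not what conditions the rule; the final letter is.
"hamokil" ends in -l. The stems ending in -l (bukkerpol → mibukkerpol, hiwiwsel → mihiwiwsel) add the prefix mi-.
The other patterns: stems ending in -z add the prefix ti-; stems ending in -t drop the final letter and add -al.
So hamokil → mihamokil.

mihamokil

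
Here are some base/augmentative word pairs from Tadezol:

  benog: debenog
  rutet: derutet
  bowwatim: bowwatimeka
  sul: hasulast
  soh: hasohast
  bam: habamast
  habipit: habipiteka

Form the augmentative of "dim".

hadimast

"dim" has 1 vowel. The stems with 1 vowel (bam → habamast, sul → hasulast, soh → hasohast) add ha- … -ast around the stem.
So dim → hadimast.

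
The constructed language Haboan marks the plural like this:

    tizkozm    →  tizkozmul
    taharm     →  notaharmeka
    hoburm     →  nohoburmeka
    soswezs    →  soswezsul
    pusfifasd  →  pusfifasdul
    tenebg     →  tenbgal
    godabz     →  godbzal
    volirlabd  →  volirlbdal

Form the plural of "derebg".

"derebg" has second-to-last letter 'b'. The stems whose second-to-last letter is 'b' (volirlabd → volirlbdal, tenebg → tenbgal, godabz → godbzal) delete the last vowel and add -al.
The other patterns: stems whose second-to-last letter is 'r' add no- … -eka around the stem; stems whose second-to-last letter is 's' or 'z' add -ul.
So derebg → derbgal.

derbgal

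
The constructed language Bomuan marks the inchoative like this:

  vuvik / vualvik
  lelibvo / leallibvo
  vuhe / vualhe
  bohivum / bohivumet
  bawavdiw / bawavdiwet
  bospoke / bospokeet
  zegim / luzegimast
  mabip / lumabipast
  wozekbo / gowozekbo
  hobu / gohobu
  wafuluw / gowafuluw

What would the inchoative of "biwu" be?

biwuet

"biwu" begins with b-. The stems beginning with b- (bohivum → bohivumet, bawavdiw → bawavdiwet, bospoke → bospokeet) add -et.
The other patterns: stems beginning with l- or v- insert -al- after the first vowel; stems beginning with m- or z- add lu- … -ast around the stem; stems beginning with h- or w- add the prefix go-.
So biwu → biwuet.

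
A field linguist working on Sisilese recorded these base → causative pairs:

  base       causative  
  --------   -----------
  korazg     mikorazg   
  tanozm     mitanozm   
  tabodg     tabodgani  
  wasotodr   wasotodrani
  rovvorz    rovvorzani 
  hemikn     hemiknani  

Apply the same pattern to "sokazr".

misokazr

korazg and tabodg both end in -g yet inflect differently (mikorazg, tabodgani), so the final letter is not what conditions the rule; the second-to-last letter is.
"sokazr" has second-to-last letter 'z'. The stems whose second-to-last letter is 'z' (korazg → mikorazg, tanozm → mitanozm) add the prefix mi-.
The other pattern: stems whose second-to-last letter is 'd', 'k' or 'r' add -ani.
So sokazr → misokazr.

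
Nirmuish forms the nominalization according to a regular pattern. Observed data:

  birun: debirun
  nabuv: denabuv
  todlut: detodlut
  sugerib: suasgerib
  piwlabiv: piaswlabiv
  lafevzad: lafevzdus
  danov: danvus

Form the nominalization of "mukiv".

muaskiv

nabuv and piwlabiv both end in -v yet inflect differently (denabuv, piaswlabiv), so the final letter is not what conditions the rule; the last vowel is.
"mukiv" has last vowel 'i'. The stems whose last vowel is 'i' (sugerib → suasgerib, piwlabiv → piaswlabiv) insert -as- after the first vowel.
The other patterns: stems whose last vowel is 'u' add the prefix de-; stems whose last vowel is 'a' or 'o' delete the last vowel and add -us.
So mukiv → muaskiv.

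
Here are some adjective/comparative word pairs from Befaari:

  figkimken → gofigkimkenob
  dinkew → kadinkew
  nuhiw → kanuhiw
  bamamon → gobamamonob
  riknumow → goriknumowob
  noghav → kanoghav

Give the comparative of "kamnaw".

kakamnaw

dinkew and riknumow both end in -w yet inflect differently (kadinkew, goriknumowob), so the final letter is not what conditions the rule; the number of vowels is.
"kamnaw" has 2 vowels. The stems with 2 vowels (noghav → kanoghav, dinkew → kadinkew, nuhiw → kanuhiw) add the prefix ka-.
The other pattern: stems with 3 vowels add go- … -ob around the stem.
So kamnaw → kakamnaw.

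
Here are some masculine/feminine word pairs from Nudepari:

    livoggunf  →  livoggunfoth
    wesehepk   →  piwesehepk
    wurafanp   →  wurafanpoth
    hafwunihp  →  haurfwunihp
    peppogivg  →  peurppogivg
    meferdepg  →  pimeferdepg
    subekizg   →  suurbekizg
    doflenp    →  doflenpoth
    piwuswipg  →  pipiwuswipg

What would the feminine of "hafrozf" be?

wurafanp and hafwunihp both end in -p yet inflect differently (wurafanpoth, haurfwunihp), so the final letter is not what conditions the rule; the second-to-last letter is.
"hafrozf" has second-to-last letter 'z'. The one such stem in the data (subekizg → suurbekizg) inserts -ur- after the first vowel (as do hafwunihp, peppogivg), so the same rule applies.
The other patterns: stems whose second-to-last letter is 'n' add -oth; stems whose second-to-last letter is 'p' add the prefix pi-.
So hafrozf → haurfrozf.

haurfrozf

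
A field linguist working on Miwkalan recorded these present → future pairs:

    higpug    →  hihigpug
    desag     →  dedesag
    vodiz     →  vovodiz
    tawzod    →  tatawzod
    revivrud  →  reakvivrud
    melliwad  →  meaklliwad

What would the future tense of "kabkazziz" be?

kaakbkazziz

melliwad and tawzod both end in -d yet inflect differently (meaklliwad, tatawzod), so the final letter is not what conditions the rule; the number of vowels is.
"kabkazziz" has 3 vowels. The stems with 3 vowels (melliwad → meaklliwad, revivrud → reakvivrud) insert -ak- after the first vowel.
So kabkazziz → kaakbkazziz.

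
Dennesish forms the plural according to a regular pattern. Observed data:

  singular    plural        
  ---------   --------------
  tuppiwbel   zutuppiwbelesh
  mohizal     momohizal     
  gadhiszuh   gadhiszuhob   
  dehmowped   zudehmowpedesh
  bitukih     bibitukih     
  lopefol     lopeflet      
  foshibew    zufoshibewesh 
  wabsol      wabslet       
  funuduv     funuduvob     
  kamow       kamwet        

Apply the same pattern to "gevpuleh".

foshibew and kamow both end in -w yet inflect differently (zufoshibewesh, kamwet), so the final letter is not what conditions the rule; the last vowel is.
"gevpuleh" has last vowel 'e'. The stems whose last vowel is 'e' (tuppiwbel → zutuppiwbelesh, foshibew → zufoshibewesh, dehmowped → zudehmowpedesh) add zu- … -esh around the stem.
The other patterns: stems whose last vowel is 'o' delete the last vowel and add -et; stems whose last vowel is 'u' add -ob; stems whose last vowel is 'a' or 'i' repeat the first consonant+vowel as a prefix.
So gevpuleh → zugevpulehesh.

zugevpulehesh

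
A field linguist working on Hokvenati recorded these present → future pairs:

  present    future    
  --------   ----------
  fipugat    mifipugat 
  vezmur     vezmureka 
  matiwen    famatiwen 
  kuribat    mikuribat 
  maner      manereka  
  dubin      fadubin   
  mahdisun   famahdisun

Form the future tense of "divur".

divureka

mahdisun and vezmur both have last vowel 'u' yet inflect differently (famahdisun, vezmureka), so the last vowel is not what conditions the rule; the final letter is.
"divur" ends in -r. The stems ending in -r (vezmur → vezmureka, maner → manereka) add -eka.
The other patterns: stems ending in -t add the prefix mi-; stems ending in -n add the prefix fa-.
So divur → divureka.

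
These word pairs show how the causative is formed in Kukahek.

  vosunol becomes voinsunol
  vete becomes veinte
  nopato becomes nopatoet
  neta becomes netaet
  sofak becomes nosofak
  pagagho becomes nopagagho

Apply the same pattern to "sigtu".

nosigtu

"sigtu" begins with s-. The one such stem in the data (sofak → nosofak) adds the prefix no-, so the same rule applies.
The other patterns: stems beginning with v- insert -in- after the first vowel; stems beginning with n- add -et.
So sigtu → nosigtu.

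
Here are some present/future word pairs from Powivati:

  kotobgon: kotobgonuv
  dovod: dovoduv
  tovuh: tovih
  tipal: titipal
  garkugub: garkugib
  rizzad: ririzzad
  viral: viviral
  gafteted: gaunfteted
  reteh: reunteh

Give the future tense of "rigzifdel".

riungzifdel

tovuh and reteh both end in -h yet inflect differently (tovih, reunteh), so the final letter is not what conditions the rule; the last vowel is.
"rigzifdel" has last vowel 'e'. The stems whose last vowel is 'e' (reteh → reunteh, gafteted → gaunfteted) insert -un- after the first vowel.
The other patterns: stems whose last vowel is 'o' add -uv; stems whose last vowel is 'u' change the last vowel to 'i'; stems whose last vowel is 'a' repeat the first consonant+vowel as a prefix.
So rigzifdel → riungzifdel.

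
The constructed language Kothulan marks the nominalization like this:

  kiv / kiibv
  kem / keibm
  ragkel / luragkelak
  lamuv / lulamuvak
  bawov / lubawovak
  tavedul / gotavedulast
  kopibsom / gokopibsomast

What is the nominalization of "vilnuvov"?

kiv and lamuv both end in -v yet inflect differently (kiibv, lulamuvak), so the final letter is not what conditions the rule; the number of vowels is.
"vilnuvov" has 3 vowels. The stems with 3 vowels (tavedul → gotavedulast, kopibsom → gokopibsomast) add go- … -ast around the stem.
So vilnuvov → govilnuvovast.

govilnuvovast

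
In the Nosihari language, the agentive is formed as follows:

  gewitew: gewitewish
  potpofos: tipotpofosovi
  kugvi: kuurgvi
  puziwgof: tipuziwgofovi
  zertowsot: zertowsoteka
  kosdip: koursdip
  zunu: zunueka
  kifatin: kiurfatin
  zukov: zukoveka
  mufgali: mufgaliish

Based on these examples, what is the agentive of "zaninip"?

zaninipeka

kugvi and mufgali both end in -i yet inflect differently (kuurgvi, mufgaliish), so the final letter is not what conditions the rule; the first letter is.
"zaninip" begins with z-. The stems beginning with z- (zukov → zukoveka, zertowsot → zertowsoteka, zunu → zunueka) add -eka.
So zaninip → zaninipeka.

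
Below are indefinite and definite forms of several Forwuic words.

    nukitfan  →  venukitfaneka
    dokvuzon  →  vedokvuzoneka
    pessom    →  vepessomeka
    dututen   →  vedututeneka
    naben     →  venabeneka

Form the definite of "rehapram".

verehaprameka

Every pair shown (nukitfan → venukitfaneka, dokvuzon → vedokvuzoneka, pessom → vepessomeka, …) follows the same rule: add ve- … -eka around the stem.
So rehapram → verehaprameka.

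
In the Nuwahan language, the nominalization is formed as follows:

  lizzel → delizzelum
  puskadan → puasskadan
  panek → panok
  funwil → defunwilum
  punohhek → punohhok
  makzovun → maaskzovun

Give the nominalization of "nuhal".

lizzel and panek both have last vowel 'e' yet inflect differently (delizzelum, panok), so the last vowel is not what conditions the rule; the final letter is.
"nuhal" ends in -l. The stems ending in -l (lizzel → delizzelum, funwil → defunwilum) add de- … -um around the stem.
So nuhal → denuhalum.

denuhalum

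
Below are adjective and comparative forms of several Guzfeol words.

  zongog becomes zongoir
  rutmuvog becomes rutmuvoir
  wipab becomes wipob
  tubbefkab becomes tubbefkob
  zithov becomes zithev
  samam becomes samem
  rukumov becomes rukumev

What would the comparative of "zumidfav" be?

"zumidfav" ends in -v. The stems ending in -v (zithov → zithev, rukumov → rukumev) change the last vowel to 'e'.
So zumidfav → zumidfev.

zumidfev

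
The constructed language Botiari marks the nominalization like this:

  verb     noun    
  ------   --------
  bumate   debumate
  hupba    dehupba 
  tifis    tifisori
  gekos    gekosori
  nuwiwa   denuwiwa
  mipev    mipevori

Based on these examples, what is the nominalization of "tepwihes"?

tepwihesori

"tepwihes" ends in a consonant. The stems ending in a consonant (gekos → gekosori, mipev → mipevori, tifis → tifisori) add -ori.
So tepwihes → tepwihesori.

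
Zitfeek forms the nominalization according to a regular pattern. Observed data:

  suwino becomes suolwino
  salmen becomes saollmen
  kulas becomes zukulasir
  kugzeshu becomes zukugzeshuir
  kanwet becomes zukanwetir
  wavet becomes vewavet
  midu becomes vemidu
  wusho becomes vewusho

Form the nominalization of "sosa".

kanwet and wavet both end in -t yet inflect differently (zukanwetir, vewavet), so the final letter is not what conditions the rule; the first letter is.
"sosa" begins with s-. The stems beginning with s- (suwino → suolwino, salmen → saollmen) insert -ol- after the first vowel.
The other patterns: stems beginning with k- add zu- … -ir around the stem; stems beginning with m- or w- add the prefix ve-.
So sosa → soolsa.

soolsa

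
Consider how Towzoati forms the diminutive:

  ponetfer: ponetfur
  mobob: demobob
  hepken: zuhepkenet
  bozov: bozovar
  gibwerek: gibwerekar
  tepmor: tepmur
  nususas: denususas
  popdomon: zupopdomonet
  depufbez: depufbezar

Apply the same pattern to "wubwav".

wubwavar

"wubwav" ends in -v. The one such stem in the data (bozov → bozovar) adds -ar, so the same rule applies.
The other patterns: stems ending in -r change the last vowel to 'u'; stems ending in -n add zu- … -et around the stem; stems ending in -b or -s add the prefix de-.
So wubwav → wubwavar.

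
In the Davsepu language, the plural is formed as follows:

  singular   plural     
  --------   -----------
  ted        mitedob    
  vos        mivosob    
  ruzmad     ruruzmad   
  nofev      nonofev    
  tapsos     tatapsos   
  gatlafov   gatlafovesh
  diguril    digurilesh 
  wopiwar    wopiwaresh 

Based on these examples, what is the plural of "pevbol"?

pepevbol

ted and ruzmad both end in -d yet inflect differently (mitedob, ruruzmad), so the final letter is not what conditions the rule; the number of vowels is.
"pevbol" has 2 vowels. The stems with 2 vowels (ruzmad → ruruzmad, nofev → nonofev, tapsos → tatapsos) repeat the first consonant+vowel as a prefix.
The other patterns: stems with 1 vowel add mi- … -ob around the stem; stems with 3 vowels add -esh.
So pevbol → pepevbol.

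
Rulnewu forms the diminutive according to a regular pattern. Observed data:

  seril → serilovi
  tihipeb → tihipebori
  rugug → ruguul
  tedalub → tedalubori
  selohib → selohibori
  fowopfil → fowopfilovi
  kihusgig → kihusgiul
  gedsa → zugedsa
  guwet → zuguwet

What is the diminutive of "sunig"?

fowopfil and kihusgig both have last vowel 'i' yet inflect differently (fowopfilovi, kihusgiul), so the last vowel is not what conditions the rule; the final letter is.
"sunig" ends in -g. The stems ending in -g (rugug → ruguul, kihusgig → kihusgiul) drop the final letter and add -ul.
The other patterns: stems ending in -l add -ovi; stems ending in -b add -ori; stems ending in -a or -t add the prefix zu-.
So sunig → suniul.

suniul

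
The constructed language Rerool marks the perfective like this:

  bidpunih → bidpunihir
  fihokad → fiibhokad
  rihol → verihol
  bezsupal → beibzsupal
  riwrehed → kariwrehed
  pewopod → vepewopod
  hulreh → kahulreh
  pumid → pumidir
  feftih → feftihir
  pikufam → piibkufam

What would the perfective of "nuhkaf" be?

hulreh and feftih both end in -h yet inflect differently (kahulreh, feftihir), so the final letter is not what conditions the rule; the last vowel is.
"nuhkaf" has last vowel 'a'. The stems whose last vowel is 'a' (fihokad → fiibhokad, pikufam → piibkufam, bezsupal → beibzsupal) insert -ib- after the first vowel.
So nuhkaf → nuibhkaf.

nuibhkaf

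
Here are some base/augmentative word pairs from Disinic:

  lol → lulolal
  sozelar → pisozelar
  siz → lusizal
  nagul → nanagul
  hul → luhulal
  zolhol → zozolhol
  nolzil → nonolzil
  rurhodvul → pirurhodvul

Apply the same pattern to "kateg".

lol and zolhol both end in -l yet inflect differently (lulolal, zozolhol), so the final letter is not what conditions the rule; the number of vowels is.
"kateg" has 2 vowels. The stems with 2 vowels (zolhol → zozolhol, nagul → nanagul, nolzil → nonolzil) repeat the first consonant+vowel as a prefix.
The other patterns: stems with 1 vowel add lu- … -al around the stem; stems with 3 vowels add the prefix pi-.
So kateg → kakateg.

kakateg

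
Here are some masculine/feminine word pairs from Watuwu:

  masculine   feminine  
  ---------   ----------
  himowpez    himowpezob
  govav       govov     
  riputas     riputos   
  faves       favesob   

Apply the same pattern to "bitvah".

"bitvah" has last vowel 'a'. The stems whose last vowel is 'a' (riputas → riputos, govav → govov) change the last vowel to 'o'.
The other pattern: stems whose last vowel is 'e' add -ob.
So bitvah → bitvoh.

bitvoh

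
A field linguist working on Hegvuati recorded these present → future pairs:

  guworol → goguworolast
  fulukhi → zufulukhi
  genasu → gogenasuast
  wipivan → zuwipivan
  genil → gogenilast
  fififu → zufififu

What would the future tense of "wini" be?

zuwini

genasu and fififu both end in -u yet inflect differently (gogenasuast, zufififu), so the final letter is not what conditions the rule; the first letter is.
"wini" begins with w-. The one such stem in the data (wipivan → zuwipivan) adds the prefix zu-, so the same rule applies.
The other pattern: stems beginning with g- add go- … -ast around the stem.
So wini → zuwini.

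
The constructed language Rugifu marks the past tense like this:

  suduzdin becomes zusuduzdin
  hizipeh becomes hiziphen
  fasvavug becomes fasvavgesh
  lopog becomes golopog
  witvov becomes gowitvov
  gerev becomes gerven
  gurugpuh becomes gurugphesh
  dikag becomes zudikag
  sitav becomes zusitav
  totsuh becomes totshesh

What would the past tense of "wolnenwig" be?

zuwolnenwig

"wolnenwig" has last vowel 'i'. The one such stem in the data (suduzdin → zusuduzdin) adds the prefix zu-, so the same rule applies.
The other patterns: stems whose last vowel is 'o' add the prefix go-; stems whose last vowel is 'e' delete the last vowel and add -en; stems whose last vowel is 'u' delete the last vowel and add -esh.
So wolnenwig → zuwolnenwig.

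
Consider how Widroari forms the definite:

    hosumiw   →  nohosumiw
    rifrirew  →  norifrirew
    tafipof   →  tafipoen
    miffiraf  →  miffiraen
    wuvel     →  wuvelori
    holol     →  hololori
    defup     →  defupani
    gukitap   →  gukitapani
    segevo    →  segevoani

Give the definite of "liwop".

liwopani

rifrirew and wuvel both have last vowel 'e' yet inflect differently (norifrirew, wuvelori), so the last vowel is not what conditions the rule; the final letter is.
"liwop" ends in -p. The stems ending in -p (defup → defupani, gukitap → gukitapani) add -ani.
The other patterns: stems ending in -w add the prefix no-; stems ending in -f drop the final letter and add -en; stems ending in -l add -ori.
So liwop → liwopani.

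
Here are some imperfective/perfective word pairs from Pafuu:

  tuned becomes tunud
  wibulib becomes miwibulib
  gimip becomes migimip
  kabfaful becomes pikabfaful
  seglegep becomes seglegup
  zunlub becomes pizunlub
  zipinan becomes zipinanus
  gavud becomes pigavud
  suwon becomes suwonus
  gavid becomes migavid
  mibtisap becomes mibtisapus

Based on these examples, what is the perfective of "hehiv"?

zunlub and wibulib both end in -b yet inflect differently (pizunlub, miwibulib), so the final letter is not what conditions the rule; the last vowel is.
"hehiv" has last vowel 'i'. The stems whose last vowel is 'i' (gimip → migimip, wibulib → miwibulib, gavid → migavid) add the prefix mi-.
The other patterns: stems whose last vowel is 'u' add the prefix pi-; stems whose last vowel is 'e' change the last vowel to 'u'; stems whose last vowel is 'a' or 'o' add -us.
So hehiv → mihehiv.

mihehiv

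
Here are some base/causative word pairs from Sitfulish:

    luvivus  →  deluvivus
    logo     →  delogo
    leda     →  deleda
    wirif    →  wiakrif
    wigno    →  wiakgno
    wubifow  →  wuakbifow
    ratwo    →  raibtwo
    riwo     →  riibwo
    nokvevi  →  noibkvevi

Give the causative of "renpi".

reibnpi

"renpi" begins with r-. The stems beginning with r- (ratwo → raibtwo, riwo → riibwo) insert -ib- after the first vowel.
The other patterns: stems beginning with l- add the prefix de-; stems beginning with w- insert -ak- after the first vowel.
So renpi → reibnpi.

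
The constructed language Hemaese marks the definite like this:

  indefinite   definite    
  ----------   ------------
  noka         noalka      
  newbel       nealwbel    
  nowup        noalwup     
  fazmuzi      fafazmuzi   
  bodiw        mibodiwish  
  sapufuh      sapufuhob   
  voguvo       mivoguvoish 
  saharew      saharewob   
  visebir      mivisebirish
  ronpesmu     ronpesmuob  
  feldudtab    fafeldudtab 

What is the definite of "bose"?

miboseish

bodiw and saharew both end in -w yet inflect differently (mibodiwish, saharewob), so the final letter is not what conditions the rule; the first letter is.
"bose" begins with b-. The one such stem in the data (bodiw → mibodiwish) adds mi- … -ish around the stem, so the same rule applies.
The other patterns: stems beginning with f- add the prefix fa-; stems beginning with n- insert -al- after the first vowel; stems beginning with r- or s- add -ob.
So bose → miboseish.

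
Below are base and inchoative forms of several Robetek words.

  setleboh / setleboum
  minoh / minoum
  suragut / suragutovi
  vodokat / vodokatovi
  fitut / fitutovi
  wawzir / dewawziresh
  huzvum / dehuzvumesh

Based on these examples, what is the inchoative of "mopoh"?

mopoum

suragut and huzvum both have last vowel 'u' yet inflect differently (suragutovi, dehuzvumesh), so the last vowel is not what conditions the rule; the final letter is.
"mopoh" ends in -h. The stems ending in -h (setleboh → setleboum, minoh → minoum) drop the final letter and add -um.
The other patterns: stems ending in -t add -ovi; stems ending in -m or -r add de- … -esh around the stem.
So mopoh → mopoum.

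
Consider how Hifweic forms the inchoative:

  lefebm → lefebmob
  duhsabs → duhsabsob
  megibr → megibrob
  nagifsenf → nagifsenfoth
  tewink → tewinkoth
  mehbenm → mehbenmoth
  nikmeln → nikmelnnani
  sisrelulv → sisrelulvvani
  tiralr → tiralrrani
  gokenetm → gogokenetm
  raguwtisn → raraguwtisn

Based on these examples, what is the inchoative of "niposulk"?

niposulkkani

lefebm and mehbenm both end in -m yet inflect differently (lefebmob, mehbenmoth), so the final letter is not what conditions the rule; the second-to-last letter is.
"niposulk" has second-to-last letter 'l'. The stems whose second-to-last letter is 'l' (nikmeln → nikmelnnani, sisrelulv → sisrelulvvani, tiralr → tiralrrani) double the final consonant and add -ani.
The other patterns: stems whose second-to-last letter is 'b' add -ob; stems whose second-to-last letter is 'n' add -oth; stems whose second-to-last letter is 's' or 't' repeat the first consonant+vowel as a prefix.
So niposulk → niposulkkani.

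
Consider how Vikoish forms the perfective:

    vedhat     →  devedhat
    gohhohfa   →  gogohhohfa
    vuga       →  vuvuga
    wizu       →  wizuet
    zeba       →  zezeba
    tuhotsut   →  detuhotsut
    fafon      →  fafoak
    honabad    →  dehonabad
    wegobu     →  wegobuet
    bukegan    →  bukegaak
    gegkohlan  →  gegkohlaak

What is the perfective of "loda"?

"loda" ends in -a. The stems ending in -a (zeba → zezeba, gohhohfa → gogohhohfa, vuga → vuvuga) repeat the first consonant+vowel as a prefix.
The other patterns: stems ending in -n drop the final letter and add -ak; stems ending in -u add -et; stems ending in -d or -t add the prefix de-.
So loda → loloda.

loloda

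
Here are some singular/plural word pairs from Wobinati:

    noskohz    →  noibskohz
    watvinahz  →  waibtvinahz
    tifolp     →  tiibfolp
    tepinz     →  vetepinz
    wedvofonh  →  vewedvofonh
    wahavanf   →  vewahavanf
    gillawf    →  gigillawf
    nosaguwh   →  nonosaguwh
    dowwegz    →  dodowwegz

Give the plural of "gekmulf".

"gekmulf" has second-to-last letter 'l'. The one such stem in the data (tifolp → tiibfolp) inserts -ib- after the first vowel (as do noskohz, watvinahz), so the same rule applies.
So gekmulf → geibkmulf.

geibkmulf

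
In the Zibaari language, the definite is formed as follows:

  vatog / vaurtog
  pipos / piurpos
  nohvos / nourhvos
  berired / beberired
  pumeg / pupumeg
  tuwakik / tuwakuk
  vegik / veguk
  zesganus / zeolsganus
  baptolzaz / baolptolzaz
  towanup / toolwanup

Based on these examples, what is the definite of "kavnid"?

"kavnid" has last vowel 'i'. The stems whose last vowel is 'i' (tuwakik → tuwakuk, vegik → veguk) change the last vowel to 'u'.
The other patterns: stems whose last vowel is 'o' insert -ur- after the first vowel; stems whose last vowel is 'e' repeat the first consonant+vowel as a prefix; stems whose last vowel is 'a' or 'u' insert -ol- after the first vowel.
So kavnid → kavnud.

kavnud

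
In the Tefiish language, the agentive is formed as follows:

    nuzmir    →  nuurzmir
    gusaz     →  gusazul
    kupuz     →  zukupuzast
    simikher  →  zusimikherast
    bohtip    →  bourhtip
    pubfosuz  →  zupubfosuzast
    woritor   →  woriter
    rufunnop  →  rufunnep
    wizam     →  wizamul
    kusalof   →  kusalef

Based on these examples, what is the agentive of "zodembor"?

nuzmir and simikher both end in -r yet inflect differently (nuurzmir, zusimikherast), so the final letter is not what conditions the rule; the last vowel is.
"zodembor" has last vowel 'o'. The stems whose last vowel is 'o' (kusalof → kusalef, rufunnop → rufunnep, woritor → woriter) change the last vowel to 'e'.
The other patterns: stems whose last vowel is 'a' add -ul; stems whose last vowel is 'i' insert -ur- after the first vowel; stems whose last vowel is 'e' or 'u' add zu- … -ast around the stem.
So zodembor → zodember.

zodember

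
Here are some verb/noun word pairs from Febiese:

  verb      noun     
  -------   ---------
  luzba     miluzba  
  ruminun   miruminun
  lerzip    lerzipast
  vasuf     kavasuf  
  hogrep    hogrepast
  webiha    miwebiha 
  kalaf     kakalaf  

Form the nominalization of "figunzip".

figunzipast

kalaf and webiha both have last vowel 'a' yet inflect differently (kakalaf, miwebiha), so the last vowel is not what conditions the rule; the final letter is.
"figunzip" ends in -p. The stems ending in -p (lerzip → lerzipast, hogrep → hogrepast) add -ast.
The other patterns: stems ending in -f add the prefix ka-; stems ending in -a or -n add the prefix mi-.
So figunzip → figunzipast.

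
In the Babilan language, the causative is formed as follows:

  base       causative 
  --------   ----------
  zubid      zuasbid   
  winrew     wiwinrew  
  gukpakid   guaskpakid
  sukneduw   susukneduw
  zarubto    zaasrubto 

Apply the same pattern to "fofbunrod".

foasfbunrod

sukneduw and zarubto both have 3 vowels yet inflect differently (susukneduw, zaasrubto), so the number of vowels is not what conditions the rule; the final letter is.
"fofbunrod" ends in -d. The stems ending in -d (gukpakid → guaskpakid, zubid → zuasbid) insert -as- after the first vowel.
So fofbunrod → foasfbunrod.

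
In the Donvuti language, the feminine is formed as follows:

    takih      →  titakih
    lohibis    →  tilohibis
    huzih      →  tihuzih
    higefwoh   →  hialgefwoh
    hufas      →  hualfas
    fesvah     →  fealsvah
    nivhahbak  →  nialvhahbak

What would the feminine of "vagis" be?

tivagis

takih and higefwoh both end in -h yet inflect differently (titakih, hialgefwoh), so the final letter is not what conditions the rule; the last vowel is.
"vagis" has last vowel 'i'. The stems whose last vowel is 'i' (takih → titakih, lohibis → tilohibis, huzih → tihuzih) add the prefix ti-.
The other pattern: stems whose last vowel is 'a' or 'o' insert -al- after the first vowel.
So vagis → tivagis.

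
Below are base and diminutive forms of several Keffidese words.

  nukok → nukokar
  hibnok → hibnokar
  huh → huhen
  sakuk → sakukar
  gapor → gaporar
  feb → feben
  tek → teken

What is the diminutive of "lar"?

tek and hibnok both end in -k yet inflect differently (teken, hibnokar), so the final letter is not what conditions the rule; the number of vowels is.
"lar" has 1 vowel. The stems with 1 vowel (huh → huhen, feb → feben, tek → teken) add -en.
The other pattern: stems with 2 vowels add -ar.
So lar → laren.

laren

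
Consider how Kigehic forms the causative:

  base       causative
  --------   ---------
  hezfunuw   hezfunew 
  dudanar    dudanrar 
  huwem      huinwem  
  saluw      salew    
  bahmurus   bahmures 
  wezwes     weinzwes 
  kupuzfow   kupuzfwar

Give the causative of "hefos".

hefsar

bahmurus and wezwes both end in -s yet inflect differently (bahmures, weinzwes), so the final letter is not what conditions the rule; the last vowel is.
"hefos" has last vowel 'o'. The one such stem in the data (kupuzfow → kupuzfwar) deletes the last vowel and adds -ar (as does dudanar), so the same rule applies.
So hefos → hefsar.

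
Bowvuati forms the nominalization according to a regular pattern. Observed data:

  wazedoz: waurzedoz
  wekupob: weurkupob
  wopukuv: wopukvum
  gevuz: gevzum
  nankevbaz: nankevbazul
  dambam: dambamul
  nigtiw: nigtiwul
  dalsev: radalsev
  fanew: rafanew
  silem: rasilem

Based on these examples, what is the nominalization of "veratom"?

"veratom" has last vowel 'o'. The stems whose last vowel is 'o' (wazedoz → waurzedoz, wekupob → weurkupob) insert -ur- after the first vowel.
The other patterns: stems whose last vowel is 'u' delete the last vowel and add -um; stems whose last vowel is 'a' or 'i' add -ul; stems whose last vowel is 'e' add the prefix ra-.
So veratom → veurratom.

veurratom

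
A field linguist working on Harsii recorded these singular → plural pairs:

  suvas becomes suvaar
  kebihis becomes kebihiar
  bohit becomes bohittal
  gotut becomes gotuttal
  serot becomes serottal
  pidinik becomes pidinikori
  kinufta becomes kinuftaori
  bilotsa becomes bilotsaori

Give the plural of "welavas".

kebihis and bohit both have last vowel 'i' yet inflect differently (kebihiar, bohittal), so the last vowel is not what conditions the rule; the final letter is.
"welavas" ends in -s. The stems ending in -s (suvas → suvaar, kebihis → kebihiar) drop the final letter and add -ar.
The other patterns: stems ending in -t double the final consonant and add -al; stems ending in -a or -k add -ori.
So welavas → welavaar.

welavaar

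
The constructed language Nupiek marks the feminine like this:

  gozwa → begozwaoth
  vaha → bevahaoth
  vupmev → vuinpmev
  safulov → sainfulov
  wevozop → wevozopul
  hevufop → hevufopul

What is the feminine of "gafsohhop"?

safulov and wevozop both have last vowel 'o' yet inflect differently (sainfulov, wevozopul), so the last vowel is not what conditions the rule; the final letter is.
"gafsohhop" ends in -p. The stems ending in -p (wevozop → wevozopul, hevufop → hevufopul) add -ul.
The other patterns: stems ending in -a add be- … -oth around the stem; stems ending in -v insert -in- after the first vowel.
So gafsohhop → gafsohhopul.

gafsohhopul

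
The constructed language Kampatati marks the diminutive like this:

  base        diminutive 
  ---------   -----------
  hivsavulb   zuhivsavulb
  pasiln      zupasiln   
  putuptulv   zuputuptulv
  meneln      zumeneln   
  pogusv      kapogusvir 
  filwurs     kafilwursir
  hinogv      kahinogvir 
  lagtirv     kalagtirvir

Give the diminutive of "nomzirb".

kanomzirbir

putuptulv and pogusv both end in -v yet inflect differently (zuputuptulv, kapogusvir), so the final letter is not what conditions the rule; the second-to-last letter is.
"nomzirb" has second-to-last letter 'r'. The stems whose second-to-last letter is 'r' (filwurs → kafilwursir, lagtirv → kalagtirvir) add ka- … -ir around the stem.
So nomzirb → kanomzirbir.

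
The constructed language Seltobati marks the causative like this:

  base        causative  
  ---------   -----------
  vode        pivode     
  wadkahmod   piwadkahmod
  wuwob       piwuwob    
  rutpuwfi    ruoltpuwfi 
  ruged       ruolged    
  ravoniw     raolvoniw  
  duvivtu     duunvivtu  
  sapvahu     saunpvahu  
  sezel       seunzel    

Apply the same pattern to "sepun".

wadkahmod and ruged both end in -d yet inflect differently (piwadkahmod, ruolged), so the final letter is not what conditions the rule; the first letter is.
"sepun" begins with s-. The stems beginning with s- (sapvahu → saunpvahu, sezel → seunzel) insert -un- after the first vowel.
So sepun → seunpun.

seunpun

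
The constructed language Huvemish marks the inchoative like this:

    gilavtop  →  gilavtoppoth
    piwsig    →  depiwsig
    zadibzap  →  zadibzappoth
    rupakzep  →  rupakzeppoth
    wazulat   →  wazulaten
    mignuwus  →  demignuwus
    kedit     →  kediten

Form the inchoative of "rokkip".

rokkippoth

"rokkip" ends in -p. The stems ending in -p (rupakzep → rupakzeppoth, zadibzap → zadibzappoth, gilavtop → gilavtoppoth) double the final consonant and add -oth.
The other patterns: stems ending in -t add -en; stems ending in -g or -s add the prefix de-.
So rokkip → rokkippoth.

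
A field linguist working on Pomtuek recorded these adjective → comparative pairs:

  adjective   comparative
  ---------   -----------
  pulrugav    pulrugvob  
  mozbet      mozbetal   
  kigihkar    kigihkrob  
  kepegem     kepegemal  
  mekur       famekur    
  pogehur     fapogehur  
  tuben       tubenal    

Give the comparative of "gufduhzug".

kigihkar and pogehur both end in -r yet inflect differently (kigihkrob, fapogehur), so the final letter is not what conditions the rule; the last vowel is.
"gufduhzug" has last vowel 'u'. The stems whose last vowel is 'u' (pogehur → fapogehur, mekur → famekur) add the prefix fa-.
The other patterns: stems whose last vowel is 'a' delete the last vowel and add -ob; stems whose last vowel is 'e' add -al.
So gufduhzug → fagufduhzug.

fagufduhzug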